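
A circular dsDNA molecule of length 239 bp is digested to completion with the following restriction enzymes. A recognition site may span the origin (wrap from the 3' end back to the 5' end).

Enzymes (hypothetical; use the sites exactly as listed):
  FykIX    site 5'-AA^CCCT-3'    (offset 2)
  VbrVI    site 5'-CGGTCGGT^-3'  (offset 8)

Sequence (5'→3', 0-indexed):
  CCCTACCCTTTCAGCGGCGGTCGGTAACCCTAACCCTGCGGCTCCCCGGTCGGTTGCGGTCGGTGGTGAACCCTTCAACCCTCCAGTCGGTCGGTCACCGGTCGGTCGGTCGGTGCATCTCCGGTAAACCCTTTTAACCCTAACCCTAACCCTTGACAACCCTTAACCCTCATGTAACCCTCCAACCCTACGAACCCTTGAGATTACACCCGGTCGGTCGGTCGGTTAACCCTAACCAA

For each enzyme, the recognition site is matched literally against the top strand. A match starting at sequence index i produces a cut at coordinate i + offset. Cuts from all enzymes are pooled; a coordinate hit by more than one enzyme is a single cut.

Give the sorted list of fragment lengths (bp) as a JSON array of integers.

[2,3,4,4,4,4,6,6,6,6,7,8,8,9,9,10,10,10,11,11,14,17,21,24,25]

Per-enzyme occurrences:
  FykIX AACCCT/2: at [25, 31, 68, 76, 126, 135, 141, 147, 157, 164, 175, 183, 192, 227, 237] ⇒ [0, 27, 33, 70, 78, 128, 137, 143, 149, 159, 166, 177, 185, 194, 229]
  VbrVI CGGTCGGT/8: at [17, 46, 56, 87, 98, 102, 106, 210, 214, 218] ⇒ [25, 54, 64, 95, 106, 110, 114, 218, 222, 226]

All cut coordinates (distinct, sorted): [0, 25, 27, 33, 54, 64, 70, 78, 95, 106, 110, 114, 128, 137, 143, 149, 159, 166, 177, 185, 194, 218, 222, 226, 229]

Fragments:
  0→25: 25 bp
  25→27: 2 bp
  27→33: 6 bp
  33→54: 21 bp
  54→64: 10 bp
  64→70: 6 bp
  70→78: 8 bp
  78→95: 17 bp
  95→106: 11 bp
  106→110: 4 bp
  110→114: 4 bp
  114→128: 14 bp
  128→137: 9 bp
  137→143: 6 bp
  143→149: 6 bp
  149→159: 10 bp
  159→166: 7 bp
  166→177: 11 bp
  177→185: 8 bp
  185→194: 9 bp
  194→218: 24 bp
  218→222: 4 bp
  222→226: 4 bp
  226→229: 3 bp
  229→0 (wrap): 239-229+0 = 10 bp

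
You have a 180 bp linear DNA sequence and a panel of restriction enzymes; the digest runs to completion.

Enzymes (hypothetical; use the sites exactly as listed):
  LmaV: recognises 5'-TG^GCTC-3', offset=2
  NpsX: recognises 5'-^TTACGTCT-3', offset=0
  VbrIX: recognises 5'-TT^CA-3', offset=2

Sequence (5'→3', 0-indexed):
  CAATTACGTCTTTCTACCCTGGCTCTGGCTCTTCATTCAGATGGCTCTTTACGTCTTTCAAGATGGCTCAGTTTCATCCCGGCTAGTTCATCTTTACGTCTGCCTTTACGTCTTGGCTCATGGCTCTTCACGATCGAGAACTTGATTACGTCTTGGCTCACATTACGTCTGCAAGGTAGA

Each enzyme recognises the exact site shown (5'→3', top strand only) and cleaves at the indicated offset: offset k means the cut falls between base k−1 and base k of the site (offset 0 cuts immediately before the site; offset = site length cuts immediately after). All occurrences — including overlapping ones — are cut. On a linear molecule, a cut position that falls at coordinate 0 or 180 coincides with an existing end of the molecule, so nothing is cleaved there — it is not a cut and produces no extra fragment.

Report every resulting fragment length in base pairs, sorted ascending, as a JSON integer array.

[3,4,5,5,6,6,6,6,7,7,7,9,10,10,10,12,14,17,18,18]

Scan for sites:
  LmaV (TGGCTC, off=2): starts [19, 25, 41, 63, 113, 120, 153] → cuts [21, 27, 43, 65, 115, 122, 155]
  NpsX (TTACGTCT, off=0): starts [3, 48, 93, 105, 145, 162] → cuts [3, 48, 93, 105, 145, 162]
  VbrIX (TTCA, off=2): starts [31, 35, 56, 72, 86, 126] → cuts [33, 37, 58, 74, 88, 128]

All cut coordinates (distinct, sorted): [3, 21, 27, 33, 37, 43, 48, 58, 65, 74, 88, 93, 105, 115, 122, 128, 145, 155, 162]

Fragments:
  [0,3): 3 bp
  [3,21): 18 bp
  [21,27): 6 bp
  [27,33): 6 bp
  [33,37): 4 bp
  [37,43): 6 bp
  [43,48): 5 bp
  [48,58): 10 bp
  [58,65): 7 bp
  [65,74): 9 bp
  [74,88): 14 bp
  [88,93): 5 bp
  [93,105): 12 bp
  [105,115): 10 bp
  [115,122): 7 bp
  [122,128): 6 bp
  [128,145): 17 bp
  [145,155): 10 bp
  [155,162): 7 bp
  [162,180): 18 bp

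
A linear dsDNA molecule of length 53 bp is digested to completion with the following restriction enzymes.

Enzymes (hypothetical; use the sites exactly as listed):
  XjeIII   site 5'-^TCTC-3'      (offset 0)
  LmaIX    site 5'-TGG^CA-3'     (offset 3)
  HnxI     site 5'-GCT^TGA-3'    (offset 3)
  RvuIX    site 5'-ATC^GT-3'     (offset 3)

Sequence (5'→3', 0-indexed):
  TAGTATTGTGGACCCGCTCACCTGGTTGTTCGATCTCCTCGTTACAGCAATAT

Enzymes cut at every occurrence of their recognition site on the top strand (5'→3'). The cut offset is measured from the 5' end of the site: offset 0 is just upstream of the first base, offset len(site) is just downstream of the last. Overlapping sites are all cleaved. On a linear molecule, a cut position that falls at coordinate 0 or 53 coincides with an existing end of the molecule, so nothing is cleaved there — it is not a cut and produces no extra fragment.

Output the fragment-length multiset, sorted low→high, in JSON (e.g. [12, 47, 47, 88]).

Site scan:
  XjeIII TCTC/0: at [33] ⇒ [33]
  LmaIX (TGGCA, off=3): no sites
  HnxI (GCTTGA, off=3): no sites
  RvuIX (ATCGT, off=3): no sites

All cut coordinates (distinct, sorted): [33]

Fragments:
  [0,33): 33 bp
  [33,53): 20 bp

[20,33]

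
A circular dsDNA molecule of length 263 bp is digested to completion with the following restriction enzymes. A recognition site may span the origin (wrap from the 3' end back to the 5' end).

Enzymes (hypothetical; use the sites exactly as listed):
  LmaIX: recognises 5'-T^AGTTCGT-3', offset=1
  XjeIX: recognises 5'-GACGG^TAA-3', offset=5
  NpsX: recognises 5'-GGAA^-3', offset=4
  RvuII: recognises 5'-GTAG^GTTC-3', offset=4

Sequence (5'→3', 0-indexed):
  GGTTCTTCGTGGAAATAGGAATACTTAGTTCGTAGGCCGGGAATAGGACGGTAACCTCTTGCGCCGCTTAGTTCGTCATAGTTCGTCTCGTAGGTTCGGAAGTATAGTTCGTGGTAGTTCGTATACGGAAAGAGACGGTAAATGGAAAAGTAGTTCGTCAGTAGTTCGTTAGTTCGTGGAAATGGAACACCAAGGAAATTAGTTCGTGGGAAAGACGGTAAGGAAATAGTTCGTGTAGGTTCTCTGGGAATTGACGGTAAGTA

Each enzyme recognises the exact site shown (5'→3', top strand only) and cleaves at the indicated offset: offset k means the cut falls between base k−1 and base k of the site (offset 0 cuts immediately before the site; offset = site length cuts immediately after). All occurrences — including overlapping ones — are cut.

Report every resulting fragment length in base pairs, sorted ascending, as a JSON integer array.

Scan for sites:
  LmaIX TAGTTCGT/1: at [25, 68, 78, 104, 114, 150, 161, 169, 199, 226] ⇒ [26, 69, 79, 105, 115, 151, 162, 170, 200, 227]
  XjeIX GACGGTAA/5: at [46, 133, 213, 252] ⇒ [51, 138, 218, 257]
  NpsX GGAA/4: at [10, 17, 39, 97, 126, 143, 177, 183, 193, 208, 221, 246] ⇒ [14, 21, 43, 101, 130, 147, 181, 187, 197, 212, 225, 250]
  RvuII GTAGGTTC/4: at [89, 234, 260] ⇒ [1, 93, 238]

All cut coordinates (distinct, sorted): [1, 14, 21, 26, 43, 51, 69, 79, 93, 101, 105, 115, 130, 138, 147, 151, 162, 170, 181, 187, 197, 200, 212, 218, 225, 227, 238, 250, 257]

Fragments:
  1→14: 13 bp
  14→21: 7 bp
  21→26: 5 bp
  26→43: 17 bp
  43→51: 8 bp
  51→69: 18 bp
  69→79: 10 bp
  79→93: 14 bp
  93→101: 8 bp
  101→105: 4 bp
  105→115: 10 bp
  115→130: 15 bp
  130→138: 8 bp
  138→147: 9 bp
  147→151: 4 bp
  151→162: 11 bp
  162→170: 8 bp
  170→181: 11 bp
  181→187: 6 bp
  187→197: 10 bp
  197→200: 3 bp
  200→212: 12 bp
  212→218: 6 bp
  218→225: 7 bp
  225→227: 2 bp
  227→238: 11 bp
  238→250: 12 bp
  250→257: 7 bp
  257→1 (wrap): 263-257+1 = 7 bp

[2,3,4,4,5,6,6,7,7,7,7,8,8,8,8,9,10,10,10,11,11,11,12,12,13,14,15,17,18]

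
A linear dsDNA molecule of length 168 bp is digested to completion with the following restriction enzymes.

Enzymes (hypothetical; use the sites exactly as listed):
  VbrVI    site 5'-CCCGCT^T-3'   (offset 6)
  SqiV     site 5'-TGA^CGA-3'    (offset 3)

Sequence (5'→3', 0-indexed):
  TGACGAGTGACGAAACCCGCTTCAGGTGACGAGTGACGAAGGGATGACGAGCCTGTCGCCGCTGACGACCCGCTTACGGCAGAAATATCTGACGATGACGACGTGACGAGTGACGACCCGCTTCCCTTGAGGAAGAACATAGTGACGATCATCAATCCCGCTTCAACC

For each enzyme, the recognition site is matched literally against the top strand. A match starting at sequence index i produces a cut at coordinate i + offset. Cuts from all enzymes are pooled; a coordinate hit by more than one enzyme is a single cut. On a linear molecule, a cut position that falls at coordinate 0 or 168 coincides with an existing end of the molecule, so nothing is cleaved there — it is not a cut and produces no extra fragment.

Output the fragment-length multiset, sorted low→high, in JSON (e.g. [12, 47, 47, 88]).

[3,6,6,7,7,7,8,8,9,9,11,11,17,18,18,23]

Scan for sites:
  VbrVI (CCCGCTT, off=6): starts [15, 68, 116, 156] → cuts [21, 74, 122, 162]
  SqiV (TGACGA, off=3): starts [0, 7, 26, 33, 44, 62, 89, 95, 103, 110, 142] → cuts [3, 10, 29, 36, 47, 65, 92, 98, 106, 113, 145]

All cut coordinates (distinct, sorted): [3, 10, 21, 29, 36, 47, 65, 74, 92, 98, 106, 113, 122, 145, 162]

Fragments:
  [0,3): 3 bp
  [3,10): 7 bp
  [10,21): 11 bp
  [21,29): 8 bp
  [29,36): 7 bp
  [36,47): 11 bp
  [47,65): 18 bp
  [65,74): 9 bp
  [74,92): 18 bp
  [92,98): 6 bp
  [98,106): 8 bp
  [106,113): 7 bp
  [113,122): 9 bp
  [122,145): 23 bp
  [145,162): 17 bp
  [162,168): 6 bp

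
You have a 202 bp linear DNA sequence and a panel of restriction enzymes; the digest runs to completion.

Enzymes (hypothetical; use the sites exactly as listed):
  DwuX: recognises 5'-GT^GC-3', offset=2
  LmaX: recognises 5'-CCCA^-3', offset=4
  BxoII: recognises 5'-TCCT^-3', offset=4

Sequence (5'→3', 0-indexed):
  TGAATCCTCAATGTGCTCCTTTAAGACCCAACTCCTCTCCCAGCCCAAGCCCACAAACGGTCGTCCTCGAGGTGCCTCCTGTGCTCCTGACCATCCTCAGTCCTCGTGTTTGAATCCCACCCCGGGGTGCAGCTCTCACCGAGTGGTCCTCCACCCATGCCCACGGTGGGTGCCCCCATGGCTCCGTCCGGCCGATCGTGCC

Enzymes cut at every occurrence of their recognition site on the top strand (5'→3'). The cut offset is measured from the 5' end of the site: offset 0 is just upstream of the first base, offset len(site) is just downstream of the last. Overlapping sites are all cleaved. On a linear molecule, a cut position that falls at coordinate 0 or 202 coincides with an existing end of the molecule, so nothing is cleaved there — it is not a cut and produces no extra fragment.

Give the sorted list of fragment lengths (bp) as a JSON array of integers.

[2,3,5,6,6,6,6,6,6,6,6,7,7,7,7,8,8,9,9,10,14,15,21,22]

Scan for sites:
  DwuX (GTGC, off=2): starts [12, 71, 80, 126, 169, 197] → cuts [14, 73, 82, 128, 171, 199]
  LmaX (CCCA, off=4): starts [26, 38, 43, 49, 115, 153, 159, 174] → cuts [30, 42, 47, 53, 119, 157, 163, 178]
  BxoII (TCCT, off=4): starts [4, 16, 32, 63, 76, 84, 93, 100, 146] → cuts [8, 20, 36, 67, 80, 88, 97, 104, 150]

Pooled cuts: [8, 14, 20, 30, 36, 42, 47, 53, 67, 73, 80, 82, 88, 97, 104, 119, 128, 150, 157, 163, 171, 178, 199]

Fragment lengths:
  [0,8): 8 bp
  [8,14): 6 bp
  [14,20): 6 bp
  [20,30): 10 bp
  [30,36): 6 bp
  [36,42): 6 bp
  [42,47): 5 bp
  [47,53): 6 bp
  [53,67): 14 bp
  [67,73): 6 bp
  [73,80): 7 bp
  [80,82): 2 bp
  [82,88): 6 bp
  [88,97): 9 bp
  [97,104): 7 bp
  [104,119): 15 bp
  [119,128): 9 bp
  [128,150): 22 bp
  [150,157): 7 bp
  [157,163): 6 bp
  [163,171): 8 bp
  [171,178): 7 bp
  [178,199): 21 bp
  [199,202): 3 bp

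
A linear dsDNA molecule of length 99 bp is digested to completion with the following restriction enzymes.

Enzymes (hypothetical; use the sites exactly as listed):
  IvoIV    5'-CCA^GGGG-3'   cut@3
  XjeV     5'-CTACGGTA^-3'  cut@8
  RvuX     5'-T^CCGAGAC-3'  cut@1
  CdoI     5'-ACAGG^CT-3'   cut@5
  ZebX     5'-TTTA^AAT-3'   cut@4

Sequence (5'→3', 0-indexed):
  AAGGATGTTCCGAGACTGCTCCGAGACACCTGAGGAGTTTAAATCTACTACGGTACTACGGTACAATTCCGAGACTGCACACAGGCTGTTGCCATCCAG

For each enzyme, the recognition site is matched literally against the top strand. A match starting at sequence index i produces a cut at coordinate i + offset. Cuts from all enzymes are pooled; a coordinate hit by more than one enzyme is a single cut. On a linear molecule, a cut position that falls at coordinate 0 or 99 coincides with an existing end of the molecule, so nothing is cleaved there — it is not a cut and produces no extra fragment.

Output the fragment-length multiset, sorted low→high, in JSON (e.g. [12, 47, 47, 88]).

[5,8,9,11,14,14,17,21]

Scan for sites:
  IvoIV (CCAGGGG, off=3): no sites
  XjeV CTACGGTA/8: at [47, 55] ⇒ [55, 63]
  RvuX TCCGAGAC/1: at [8, 19, 67] ⇒ [9, 20, 68]
  CdoI ACAGGCT/5: at [80] ⇒ [85]
  ZebX TTTAAAT/4: at [37] ⇒ [41]

Pooled cuts: [9, 20, 41, 55, 63, 68, 85]

Fragment lengths:
  [0,9): 9 bp
  [9,20): 11 bp
  [20,41): 21 bp
  [41,55): 14 bp
  [55,63): 8 bp
  [63,68): 5 bp
  [68,85): 17 bp
  [85,99): 14 bp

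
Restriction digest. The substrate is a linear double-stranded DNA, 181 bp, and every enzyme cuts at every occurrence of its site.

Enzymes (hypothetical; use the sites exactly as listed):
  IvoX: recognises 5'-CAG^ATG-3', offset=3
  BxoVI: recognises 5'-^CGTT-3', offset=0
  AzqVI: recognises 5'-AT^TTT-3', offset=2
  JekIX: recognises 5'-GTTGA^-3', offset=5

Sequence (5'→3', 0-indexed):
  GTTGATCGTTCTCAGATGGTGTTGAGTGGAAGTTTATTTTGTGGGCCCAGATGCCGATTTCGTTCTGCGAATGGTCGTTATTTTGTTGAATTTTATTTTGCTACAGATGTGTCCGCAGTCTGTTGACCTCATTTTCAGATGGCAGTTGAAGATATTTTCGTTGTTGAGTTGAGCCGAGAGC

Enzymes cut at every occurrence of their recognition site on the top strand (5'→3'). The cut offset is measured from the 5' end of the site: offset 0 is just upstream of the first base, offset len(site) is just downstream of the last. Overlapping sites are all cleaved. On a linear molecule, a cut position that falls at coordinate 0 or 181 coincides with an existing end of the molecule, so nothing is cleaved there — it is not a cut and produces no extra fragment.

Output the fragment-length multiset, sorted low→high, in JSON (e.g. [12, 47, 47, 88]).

[1,2,3,5,5,5,6,6,6,6,8,9,9,9,10,10,10,11,12,13,15,20]

Scan for sites:
  IvoX (CAGATG, off=3): starts [12, 47, 103, 135] → cuts [15, 50, 106, 138]
  BxoVI (CGTT, off=0): starts [6, 60, 75, 158] → cuts [6, 60, 75, 158]
  AzqVI (ATTTT, off=2): starts [35, 79, 89, 94, 130, 153] → cuts [37, 81, 91, 96, 132, 155]
  JekIX (GTTGA, off=5): starts [0, 20, 84, 121, 144, 162, 167] → cuts [5, 25, 89, 126, 149, 167, 172]

Pooled cuts: [5, 6, 15, 25, 37, 50, 60, 75, 81, 89, 91, 96, 106, 126, 132, 138, 149, 155, 158, 167, 172]

Fragment lengths:
  [0,5): 5 bp
  [5,6): 1 bp
  [6,15): 9 bp
  [15,25): 10 bp
  [25,37): 12 bp
  [37,50): 13 bp
  [50,60): 10 bp
  [60,75): 15 bp
  [75,81): 6 bp
  [81,89): 8 bp
  [89,91): 2 bp
  [91,96): 5 bp
  [96,106): 10 bp
  [106,126): 20 bp
  [126,132): 6 bp
  [132,138): 6 bp
  [138,149): 11 bp
  [149,155): 6 bp
  [155,158): 3 bp
  [158,167): 9 bp
  [167,172): 5 bp
  [172,181): 9 bp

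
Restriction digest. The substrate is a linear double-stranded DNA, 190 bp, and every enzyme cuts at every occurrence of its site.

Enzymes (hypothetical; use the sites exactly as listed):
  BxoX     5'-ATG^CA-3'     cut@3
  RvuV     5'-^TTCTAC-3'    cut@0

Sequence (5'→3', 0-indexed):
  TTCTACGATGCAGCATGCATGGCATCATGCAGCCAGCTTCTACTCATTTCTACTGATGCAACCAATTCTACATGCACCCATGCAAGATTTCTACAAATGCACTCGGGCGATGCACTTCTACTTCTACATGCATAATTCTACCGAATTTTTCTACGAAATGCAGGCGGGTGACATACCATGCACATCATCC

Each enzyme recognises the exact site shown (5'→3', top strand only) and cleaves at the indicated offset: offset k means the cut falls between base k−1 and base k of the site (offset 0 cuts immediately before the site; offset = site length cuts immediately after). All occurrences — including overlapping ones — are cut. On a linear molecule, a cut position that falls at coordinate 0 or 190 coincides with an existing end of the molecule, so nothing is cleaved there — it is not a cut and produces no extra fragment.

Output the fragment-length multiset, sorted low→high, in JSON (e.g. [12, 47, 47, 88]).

[3,5,6,6,7,7,8,8,9,9,10,10,10,11,11,12,12,13,13,20]

Scan for sites:
  BxoX ATGCA/3: at [7, 14, 26, 55, 71, 79, 96, 109, 127, 157, 177] ⇒ [10, 17, 29, 58, 74, 82, 99, 112, 130, 160, 180]
  RvuV TTCTAC/0: at [0, 37, 47, 65, 88, 115, 121, 135, 148] ⇒ [37, 47, 65, 88, 115, 121, 135, 148] (position 0 is a terminus of the linear molecule — no cut)

Pooled cuts: [10, 17, 29, 37, 47, 58, 65, 74, 82, 88, 99, 112, 115, 121, 130, 135, 148, 160, 180]

Fragment lengths:
  [0,10): 10 bp
  [10,17): 7 bp
  [17,29): 12 bp
  [29,37): 8 bp
  [37,47): 10 bp
  [47,58): 11 bp
  [58,65): 7 bp
  [65,74): 9 bp
  [74,82): 8 bp
  [82,88): 6 bp
  [88,99): 11 bp
  [99,112): 13 bp
  [112,115): 3 bp
  [115,121): 6 bp
  [121,130): 9 bp
  [130,135): 5 bp
  [135,148): 13 bp
  [148,160): 12 bp
  [160,180): 20 bp
  [180,190): 10 bp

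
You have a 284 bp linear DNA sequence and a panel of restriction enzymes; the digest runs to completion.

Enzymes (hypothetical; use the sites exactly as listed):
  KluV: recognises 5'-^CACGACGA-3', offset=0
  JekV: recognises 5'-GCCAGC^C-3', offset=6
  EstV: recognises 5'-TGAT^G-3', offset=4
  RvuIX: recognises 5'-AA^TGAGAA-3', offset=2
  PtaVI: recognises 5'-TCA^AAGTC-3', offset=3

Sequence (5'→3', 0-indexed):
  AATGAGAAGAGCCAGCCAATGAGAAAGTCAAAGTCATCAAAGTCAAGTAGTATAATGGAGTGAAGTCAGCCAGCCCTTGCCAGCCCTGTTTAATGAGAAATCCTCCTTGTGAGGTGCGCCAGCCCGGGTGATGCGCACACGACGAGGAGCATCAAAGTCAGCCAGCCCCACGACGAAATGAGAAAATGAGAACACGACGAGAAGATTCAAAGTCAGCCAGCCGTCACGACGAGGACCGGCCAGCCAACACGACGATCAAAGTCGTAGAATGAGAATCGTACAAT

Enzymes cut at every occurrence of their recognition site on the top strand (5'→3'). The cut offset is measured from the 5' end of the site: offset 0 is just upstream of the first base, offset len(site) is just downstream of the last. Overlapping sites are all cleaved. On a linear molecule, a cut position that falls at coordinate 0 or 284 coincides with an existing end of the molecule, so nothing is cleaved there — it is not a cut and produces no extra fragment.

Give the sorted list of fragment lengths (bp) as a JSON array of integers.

[2,2,3,3,3,5,6,8,9,9,9,10,10,11,11,11,12,12,14,15,17,17,20,30,35]

Scan for sites:
  KluV (CACGACGA, off=0): starts [137, 168, 192, 224, 247] → cuts [137, 168, 192, 224, 247]
  JekV (GCCAGCC, off=6): starts [10, 68, 78, 117, 160, 215, 238] → cuts [16, 74, 84, 123, 166, 221, 244]
  EstV (TGATG, off=4): starts [128] → cuts [132]
  RvuIX (AATGAGAA, off=2): starts [0, 17, 91, 176, 184, 267] → cuts [2, 19, 93, 178, 186, 269]
  PtaVI (TCAAAGTC, off=3): starts [27, 36, 151, 206, 255] → cuts [30, 39, 154, 209, 258]

All cut coordinates (distinct, sorted): [2, 16, 19, 30, 39, 74, 84, 93, 123, 132, 137, 154, 166, 168, 178, 186, 192, 209, 221, 224, 244, 247, 258, 269]

Fragments:
  [0,2): 2 bp
  [2,16): 14 bp
  [16,19): 3 bp
  [19,30): 11 bp
  [30,39): 9 bp
  [39,74): 35 bp
  [74,84): 10 bp
  [84,93): 9 bp
  [93,123): 30 bp
  [123,132): 9 bp
  [132,137): 5 bp
  [137,154): 17 bp
  [154,166): 12 bp
  [166,168): 2 bp
  [168,178): 10 bp
  [178,186): 8 bp
  [186,192): 6 bp
  [192,209): 17 bp
  [209,221): 12 bp
  [221,224): 3 bp
  [224,244): 20 bp
  [244,247): 3 bp
  [247,258): 11 bp
  [258,269): 11 bp
  [269,284): 15 bp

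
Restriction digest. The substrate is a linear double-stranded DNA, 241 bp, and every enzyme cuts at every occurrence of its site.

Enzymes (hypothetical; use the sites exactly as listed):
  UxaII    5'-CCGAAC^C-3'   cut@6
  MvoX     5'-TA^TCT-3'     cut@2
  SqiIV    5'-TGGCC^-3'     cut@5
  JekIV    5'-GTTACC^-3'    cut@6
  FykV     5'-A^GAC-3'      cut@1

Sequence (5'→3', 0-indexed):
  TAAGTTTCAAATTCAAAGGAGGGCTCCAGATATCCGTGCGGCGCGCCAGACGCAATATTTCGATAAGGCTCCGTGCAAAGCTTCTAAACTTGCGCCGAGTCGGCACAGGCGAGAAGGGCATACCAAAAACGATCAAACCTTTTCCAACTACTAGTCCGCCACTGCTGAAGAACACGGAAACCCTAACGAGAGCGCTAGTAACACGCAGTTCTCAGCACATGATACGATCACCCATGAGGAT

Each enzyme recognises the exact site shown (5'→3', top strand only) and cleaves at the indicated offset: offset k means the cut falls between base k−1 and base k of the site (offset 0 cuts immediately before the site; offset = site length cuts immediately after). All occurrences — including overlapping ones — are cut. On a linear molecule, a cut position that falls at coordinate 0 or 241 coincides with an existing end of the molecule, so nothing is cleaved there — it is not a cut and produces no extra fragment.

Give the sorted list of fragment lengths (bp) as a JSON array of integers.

[48,193]

Site scan:
  UxaII (CCGAACC, off=6): no sites
  MvoX (TATCT, off=2): no sites
  SqiIV (TGGCC, off=5): no sites
  JekIV (GTTACC, off=6): no sites
  FykV AGAC/1: at [47] ⇒ [48]

All cut coordinates (distinct, sorted): [48]

Fragment lengths:
  [0,48): 48 bp
  [48,241): 193 bp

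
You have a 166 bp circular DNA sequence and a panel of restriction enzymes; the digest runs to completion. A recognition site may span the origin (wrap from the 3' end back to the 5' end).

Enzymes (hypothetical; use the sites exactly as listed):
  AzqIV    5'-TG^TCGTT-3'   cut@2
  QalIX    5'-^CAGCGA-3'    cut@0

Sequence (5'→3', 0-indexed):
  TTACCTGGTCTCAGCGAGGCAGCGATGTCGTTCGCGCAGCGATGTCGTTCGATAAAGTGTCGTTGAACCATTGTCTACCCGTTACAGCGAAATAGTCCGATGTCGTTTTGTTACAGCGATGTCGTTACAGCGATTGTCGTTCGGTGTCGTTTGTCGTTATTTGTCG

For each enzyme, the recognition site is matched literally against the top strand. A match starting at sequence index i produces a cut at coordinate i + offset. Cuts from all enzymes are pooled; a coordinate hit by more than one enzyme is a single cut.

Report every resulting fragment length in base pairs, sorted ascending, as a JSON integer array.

[6,7,8,8,8,8,9,9,10,10,11,14,15,18,25]

Site scan:
  AzqIV (TGTCGTT, off=2): starts [25, 42, 57, 100, 119, 134, 144, 151, 161] → cuts [27, 44, 59, 102, 121, 136, 146, 153, 163]
  QalIX (CAGCGA, off=0): starts [11, 19, 36, 84, 113, 127] → cuts [11, 19, 36, 84, 113, 127]

Pooled cuts: [11, 19, 27, 36, 44, 59, 84, 102, 113, 121, 127, 136, 146, 153, 163]

Fragments:
  11→19: 8 bp
  19→27: 8 bp
  27→36: 9 bp
  36→44: 8 bp
  44→59: 15 bp
  59→84: 25 bp
  84→102: 18 bp
  102→113: 11 bp
  113→121: 8 bp
  121→127: 6 bp
  127→136: 9 bp
  136→146: 10 bp
  146→153: 7 bp
  153→163: 10 bp
  163→11 (wrap): 166-163+11 = 14 bp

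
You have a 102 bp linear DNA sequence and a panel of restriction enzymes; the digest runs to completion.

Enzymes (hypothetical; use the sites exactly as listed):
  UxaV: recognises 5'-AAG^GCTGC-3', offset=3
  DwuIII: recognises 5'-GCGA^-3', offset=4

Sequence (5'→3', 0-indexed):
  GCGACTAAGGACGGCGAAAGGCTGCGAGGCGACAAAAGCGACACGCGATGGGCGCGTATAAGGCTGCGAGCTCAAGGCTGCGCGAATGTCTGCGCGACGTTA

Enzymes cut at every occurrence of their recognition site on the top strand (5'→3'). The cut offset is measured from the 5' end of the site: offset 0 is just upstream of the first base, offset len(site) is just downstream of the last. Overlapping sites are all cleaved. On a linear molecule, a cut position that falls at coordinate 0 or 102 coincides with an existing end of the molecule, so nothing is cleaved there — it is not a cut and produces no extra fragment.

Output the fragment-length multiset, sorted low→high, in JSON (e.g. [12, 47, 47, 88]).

[3,4,5,5,7,7,7,7,9,9,12,13,14]

Scan for sites:
  UxaV AAGGCTGC/3: at [17, 59, 73] ⇒ [20, 62, 76]
  DwuIII GCGA/4: at [0, 13, 23, 28, 37, 44, 65, 81, 93] ⇒ [4, 17, 27, 32, 41, 48, 69, 85, 97]

All cut coordinates (distinct, sorted): [4, 17, 20, 27, 32, 41, 48, 62, 69, 76, 85, 97]

Fragment lengths:
  [0,4): 4 bp
  [4,17): 13 bp
  [17,20): 3 bp
  [20,27): 7 bp
  [27,32): 5 bp
  [32,41): 9 bp
  [41,48): 7 bp
  [48,62): 14 bp
  [62,69): 7 bp
  [69,76): 7 bp
  [76,85): 9 bp
  [85,97): 12 bp
  [97,102): 5 bp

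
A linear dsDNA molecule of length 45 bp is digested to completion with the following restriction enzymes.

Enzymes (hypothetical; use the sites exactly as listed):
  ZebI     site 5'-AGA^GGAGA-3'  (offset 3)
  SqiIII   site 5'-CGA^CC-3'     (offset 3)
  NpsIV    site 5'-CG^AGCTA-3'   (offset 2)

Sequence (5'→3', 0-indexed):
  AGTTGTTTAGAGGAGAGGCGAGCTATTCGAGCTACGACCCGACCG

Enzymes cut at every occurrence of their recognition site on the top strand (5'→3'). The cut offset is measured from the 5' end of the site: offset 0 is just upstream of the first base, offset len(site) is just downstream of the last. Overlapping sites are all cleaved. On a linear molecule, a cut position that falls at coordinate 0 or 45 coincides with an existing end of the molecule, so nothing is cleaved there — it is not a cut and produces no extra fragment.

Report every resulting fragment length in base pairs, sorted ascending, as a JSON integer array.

Per-enzyme occurrences:
  ZebI AGAGGAGA/3: at [8] ⇒ [11]
  SqiIII CGACC/3: at [34, 39] ⇒ [37, 42]
  NpsIV CGAGCTA/2: at [18, 27] ⇒ [20, 29]

All cut coordinates (distinct, sorted): [11, 20, 29, 37, 42]

Fragment lengths:
  [0,11): 11 bp
  [11,20): 9 bp
  [20,29): 9 bp
  [29,37): 8 bp
  [37,42): 5 bp
  [42,45): 3 bp

[3,5,8,9,9,11]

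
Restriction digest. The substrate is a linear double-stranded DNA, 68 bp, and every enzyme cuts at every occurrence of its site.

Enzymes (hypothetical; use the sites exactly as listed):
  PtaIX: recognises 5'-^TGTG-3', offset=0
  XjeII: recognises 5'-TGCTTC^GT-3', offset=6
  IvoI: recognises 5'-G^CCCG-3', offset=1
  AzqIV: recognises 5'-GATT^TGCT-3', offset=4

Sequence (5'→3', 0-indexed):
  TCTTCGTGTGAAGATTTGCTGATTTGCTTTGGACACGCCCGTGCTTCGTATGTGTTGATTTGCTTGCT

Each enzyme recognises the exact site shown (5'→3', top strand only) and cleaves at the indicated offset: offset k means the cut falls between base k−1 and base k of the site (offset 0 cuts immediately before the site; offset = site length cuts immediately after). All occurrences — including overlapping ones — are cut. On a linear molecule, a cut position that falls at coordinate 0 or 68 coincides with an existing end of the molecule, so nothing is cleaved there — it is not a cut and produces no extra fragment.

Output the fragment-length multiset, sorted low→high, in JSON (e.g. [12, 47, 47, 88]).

Site scan:
  PtaIX TGTG/0: at [6, 50] ⇒ [6, 50]
  XjeII TGCTTCGT/6: at [41] ⇒ [47]
  IvoI GCCCG/1: at [36] ⇒ [37]
  AzqIV GATTTGCT/4: at [12, 20, 56] ⇒ [16, 24, 60]

All cut coordinates (distinct, sorted): [6, 16, 24, 37, 47, 50, 60]

Fragments:
  [0,6): 6 bp
  [6,16): 10 bp
  [16,24): 8 bp
  [24,37): 13 bp
  [37,47): 10 bp
  [47,50): 3 bp
  [50,60): 10 bp
  [60,68): 8 bp

[3,6,8,8,10,10,10,13]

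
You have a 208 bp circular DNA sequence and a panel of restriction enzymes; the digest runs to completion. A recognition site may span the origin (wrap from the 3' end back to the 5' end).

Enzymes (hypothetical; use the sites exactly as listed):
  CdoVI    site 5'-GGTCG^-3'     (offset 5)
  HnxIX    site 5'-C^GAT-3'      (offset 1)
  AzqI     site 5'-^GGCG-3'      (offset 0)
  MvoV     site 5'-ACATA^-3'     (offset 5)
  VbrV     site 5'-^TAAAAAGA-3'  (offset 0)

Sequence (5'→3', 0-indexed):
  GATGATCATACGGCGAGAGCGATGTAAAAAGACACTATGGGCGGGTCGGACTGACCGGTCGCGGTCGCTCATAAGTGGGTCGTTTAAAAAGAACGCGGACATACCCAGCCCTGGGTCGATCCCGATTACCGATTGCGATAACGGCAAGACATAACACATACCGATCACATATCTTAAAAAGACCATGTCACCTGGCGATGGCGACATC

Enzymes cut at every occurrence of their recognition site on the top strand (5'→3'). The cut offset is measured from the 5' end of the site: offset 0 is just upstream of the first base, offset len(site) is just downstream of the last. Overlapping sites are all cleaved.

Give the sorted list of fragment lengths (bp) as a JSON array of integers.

Site scan:
  CdoVI GGTCG/5: at [43, 56, 62, 77, 113] ⇒ [48, 61, 67, 82, 118]
  HnxIX CGAT/1: at [19, 116, 122, 129, 135, 161, 195, 207] ⇒ [0, 20, 117, 123, 130, 136, 162, 196]
  AzqI GGCG/0: at [11, 39, 193, 199] ⇒ [11, 39, 193, 199]
  MvoV ACATA/5: at [98, 148, 155, 166] ⇒ [103, 153, 160, 171]
  VbrV TAAAAAGA/0: at [24, 84, 174] ⇒ [24, 84, 174]

Pooled cuts: [0, 11, 20, 24, 39, 48, 61, 67, 82, 84, 103, 117, 118, 123, 130, 136, 153, 160, 162, 171, 174, 193, 196, 199]

Fragments:
  0→11: 11 bp
  11→20: 9 bp
  20→24: 4 bp
  24→39: 15 bp
  39→48: 9 bp
  48→61: 13 bp
  61→67: 6 bp
  67→82: 15 bp
  82→84: 2 bp
  84→103: 19 bp
  103→117: 14 bp
  117→118: 1 bp
  118→123: 5 bp
  123→130: 7 bp
  130→136: 6 bp
  136→153: 17 bp
  153→160: 7 bp
  160→162: 2 bp
  162→171: 9 bp
  171→174: 3 bp
  174→193: 19 bp
  193→196: 3 bp
  196→199: 3 bp
  199→0 (wrap): 208-199+0 = 9 bp

[1,2,2,3,3,3,4,5,6,6,7,7,9,9,9,9,11,13,14,15,15,17,19,19]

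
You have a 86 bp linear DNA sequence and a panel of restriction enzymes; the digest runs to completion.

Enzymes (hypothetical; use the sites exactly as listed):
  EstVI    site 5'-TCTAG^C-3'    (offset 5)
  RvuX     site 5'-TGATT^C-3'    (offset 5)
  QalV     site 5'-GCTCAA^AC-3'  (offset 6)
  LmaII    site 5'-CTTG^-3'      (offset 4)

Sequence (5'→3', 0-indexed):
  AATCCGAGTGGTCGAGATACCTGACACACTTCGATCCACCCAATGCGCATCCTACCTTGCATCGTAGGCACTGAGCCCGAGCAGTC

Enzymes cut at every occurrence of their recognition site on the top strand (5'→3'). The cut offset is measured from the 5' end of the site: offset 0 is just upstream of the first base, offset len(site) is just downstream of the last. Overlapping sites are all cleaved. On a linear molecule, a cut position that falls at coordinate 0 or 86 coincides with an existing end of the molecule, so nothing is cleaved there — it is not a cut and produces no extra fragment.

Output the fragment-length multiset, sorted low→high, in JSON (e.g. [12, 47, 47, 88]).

Site scan:
  EstVI (TCTAGC, off=5): no sites
  RvuX (TGATTC, off=5): no sites
  QalV (GCTCAAAC, off=6): no sites
  LmaII CTTG/4: at [55] ⇒ [59]

Pooled cuts: [59]

Fragments:
  [0,59): 59 bp
  [59,86): 27 bp

[27,59]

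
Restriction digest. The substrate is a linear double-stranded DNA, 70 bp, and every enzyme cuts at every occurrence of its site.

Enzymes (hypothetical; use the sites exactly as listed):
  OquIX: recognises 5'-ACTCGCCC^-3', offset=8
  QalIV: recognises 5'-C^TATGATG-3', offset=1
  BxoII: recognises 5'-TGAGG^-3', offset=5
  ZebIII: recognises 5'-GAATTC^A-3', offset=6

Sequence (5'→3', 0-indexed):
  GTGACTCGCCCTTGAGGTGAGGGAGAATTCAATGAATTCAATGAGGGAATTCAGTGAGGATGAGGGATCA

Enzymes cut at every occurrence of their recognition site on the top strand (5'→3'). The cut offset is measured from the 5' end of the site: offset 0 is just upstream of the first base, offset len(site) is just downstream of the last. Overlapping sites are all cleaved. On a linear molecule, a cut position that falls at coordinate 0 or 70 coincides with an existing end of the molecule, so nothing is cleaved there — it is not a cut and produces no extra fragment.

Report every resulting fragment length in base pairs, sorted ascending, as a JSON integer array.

[5,5,6,6,6,7,7,8,9,11]

Per-enzyme occurrences:
  OquIX ACTCGCCC/8: at [3] ⇒ [11]
  QalIV (CTATGATG, off=1): no sites
  BxoII TGAGG/5: at [12, 17, 41, 54, 60] ⇒ [17, 22, 46, 59, 65]
  ZebIII GAATTCA/6: at [24, 33, 46] ⇒ [30, 39, 52]

All cut coordinates (distinct, sorted): [11, 17, 22, 30, 39, 46, 52, 59, 65]

Fragment lengths:
  [0,11): 11 bp
  [11,17): 6 bp
  [17,22): 5 bp
  [22,30): 8 bp
  [30,39): 9 bp
  [39,46): 7 bp
  [46,52): 6 bp
  [52,59): 7 bp
  [59,65): 6 bp
  [65,70): 5 bp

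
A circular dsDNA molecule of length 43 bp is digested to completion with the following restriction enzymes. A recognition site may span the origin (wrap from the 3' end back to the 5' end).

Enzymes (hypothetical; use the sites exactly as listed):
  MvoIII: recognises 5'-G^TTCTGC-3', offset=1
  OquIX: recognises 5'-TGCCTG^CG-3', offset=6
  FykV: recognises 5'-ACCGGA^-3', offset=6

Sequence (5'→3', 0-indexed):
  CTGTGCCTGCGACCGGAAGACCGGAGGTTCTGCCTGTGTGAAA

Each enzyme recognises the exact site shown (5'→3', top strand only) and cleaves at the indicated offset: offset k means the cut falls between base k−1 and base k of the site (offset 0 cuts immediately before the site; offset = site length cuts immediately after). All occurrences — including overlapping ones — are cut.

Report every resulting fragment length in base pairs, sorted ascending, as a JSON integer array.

[2,8,8,25]

Site scan:
  MvoIII (GTTCTGC, off=1): starts [26] → cuts [27]
  OquIX (TGCCTGCG, off=6): starts [3] → cuts [9]
  FykV (ACCGGA, off=6): starts [11, 19] → cuts [17, 25]

All cut coordinates (distinct, sorted): [9, 17, 25, 27]

Fragments:
  9→17: 8 bp
  17→25: 8 bp
  25→27: 2 bp
  27→9 (wrap): 43-27+9 = 25 bp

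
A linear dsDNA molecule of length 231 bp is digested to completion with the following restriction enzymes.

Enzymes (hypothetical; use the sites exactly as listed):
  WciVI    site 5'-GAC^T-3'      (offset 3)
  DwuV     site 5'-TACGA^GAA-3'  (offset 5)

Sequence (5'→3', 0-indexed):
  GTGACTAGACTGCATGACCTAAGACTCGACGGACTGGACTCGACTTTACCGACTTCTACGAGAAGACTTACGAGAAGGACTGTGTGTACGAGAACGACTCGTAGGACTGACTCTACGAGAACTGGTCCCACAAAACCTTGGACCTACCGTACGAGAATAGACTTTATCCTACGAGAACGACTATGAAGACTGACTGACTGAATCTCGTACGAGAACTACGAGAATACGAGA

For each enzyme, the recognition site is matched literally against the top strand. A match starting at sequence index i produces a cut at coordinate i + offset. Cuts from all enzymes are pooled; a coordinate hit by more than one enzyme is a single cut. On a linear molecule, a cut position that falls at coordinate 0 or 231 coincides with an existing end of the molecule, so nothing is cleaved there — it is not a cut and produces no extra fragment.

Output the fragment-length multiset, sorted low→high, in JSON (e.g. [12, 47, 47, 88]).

[4,4,4,5,5,5,5,6,6,7,7,7,7,8,8,9,9,9,9,9,10,11,12,14,15,36]

Site scan:
  WciVI GACT/3: at [2, 7, 22, 31, 36, 41, 50, 64, 77, 95, 104, 108, 159, 178, 187, 191, 195] ⇒ [5, 10, 25, 34, 39, 44, 53, 67, 80, 98, 107, 111, 162, 181, 190, 194, 198]
  DwuV TACGAGAA/5: at [56, 68, 86, 113, 149, 169, 207, 216] ⇒ [61, 73, 91, 118, 154, 174, 212, 221]

All cut coordinates (distinct, sorted): [5, 10, 25, 34, 39, 44, 53, 61, 67, 73, 80, 91, 98, 107, 111, 118, 154, 162, 174, 181, 190, 194, 198, 212, 221]

Fragments:
  [0,5): 5 bp
  [5,10): 5 bp
  [10,25): 15 bp
  [25,34): 9 bp
  [34,39): 5 bp
  [39,44): 5 bp
  [44,53): 9 bp
  [53,61): 8 bp
  [61,67): 6 bp
  [67,73): 6 bp
  [73,80): 7 bp
  [80,91): 11 bp
  [91,98): 7 bp
  [98,107): 9 bp
  [107,111): 4 bp
  [111,118): 7 bp
  [118,154): 36 bp
  [154,162): 8 bp
  [162,174): 12 bp
  [174,181): 7 bp
  [181,190): 9 bp
  [190,194): 4 bp
  [194,198): 4 bp
  [198,212): 14 bp
  [212,221): 9 bp
  [221,231): 10 bp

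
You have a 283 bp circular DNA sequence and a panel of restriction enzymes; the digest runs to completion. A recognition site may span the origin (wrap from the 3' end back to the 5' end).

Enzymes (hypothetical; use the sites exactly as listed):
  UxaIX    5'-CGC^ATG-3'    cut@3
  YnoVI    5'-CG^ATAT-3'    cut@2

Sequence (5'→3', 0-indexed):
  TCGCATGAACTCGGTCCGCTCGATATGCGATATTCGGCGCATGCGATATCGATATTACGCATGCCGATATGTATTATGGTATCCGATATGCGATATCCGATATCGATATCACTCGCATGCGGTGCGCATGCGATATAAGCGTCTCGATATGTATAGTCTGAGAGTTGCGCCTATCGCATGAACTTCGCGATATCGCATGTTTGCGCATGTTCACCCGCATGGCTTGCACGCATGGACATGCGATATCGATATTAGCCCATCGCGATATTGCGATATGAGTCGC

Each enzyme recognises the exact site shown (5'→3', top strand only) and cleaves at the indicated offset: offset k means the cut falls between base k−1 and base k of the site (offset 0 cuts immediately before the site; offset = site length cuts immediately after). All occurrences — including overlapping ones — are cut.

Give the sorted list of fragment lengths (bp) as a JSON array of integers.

Per-enzyme occurrences:
  UxaIX (CGCATG, off=3): starts [1, 37, 57, 113, 124, 174, 193, 203, 215, 228] → cuts [4, 40, 60, 116, 127, 177, 196, 206, 218, 231]
  YnoVI (CGATAT, off=2): starts [20, 27, 43, 49, 64, 83, 90, 97, 103, 130, 144, 187, 240, 246, 262, 270] → cuts [22, 29, 45, 51, 66, 85, 92, 99, 105, 132, 146, 189, 242, 248, 264, 272]

Pooled cuts: [4, 22, 29, 40, 45, 51, 60, 66, 85, 92, 99, 105, 116, 127, 132, 146, 177, 189, 196, 206, 218, 231, 242, 248, 264, 272]

Fragment lengths:
  4→22: 18 bp
  22→29: 7 bp
  29→40: 11 bp
  40→45: 5 bp
  45→51: 6 bp
  51→60: 9 bp
  60→66: 6 bp
  66→85: 19 bp
  85→92: 7 bp
  92→99: 7 bp
  99→105: 6 bp
  105→116: 11 bp
  116→127: 11 bp
  127→132: 5 bp
  132→146: 14 bp
  146→177: 31 bp
  177→189: 12 bp
  189→196: 7 bp
  196→206: 10 bp
  206→218: 12 bp
  218→231: 13 bp
  231→242: 11 bp
  242→248: 6 bp
  248→264: 16 bp
  264→272: 8 bp
  272→4 (wrap): 283-272+4 = 15 bp

[5,5,6,6,6,6,7,7,7,7,8,9,10,11,11,11,11,12,12,13,14,15,16,18,19,31]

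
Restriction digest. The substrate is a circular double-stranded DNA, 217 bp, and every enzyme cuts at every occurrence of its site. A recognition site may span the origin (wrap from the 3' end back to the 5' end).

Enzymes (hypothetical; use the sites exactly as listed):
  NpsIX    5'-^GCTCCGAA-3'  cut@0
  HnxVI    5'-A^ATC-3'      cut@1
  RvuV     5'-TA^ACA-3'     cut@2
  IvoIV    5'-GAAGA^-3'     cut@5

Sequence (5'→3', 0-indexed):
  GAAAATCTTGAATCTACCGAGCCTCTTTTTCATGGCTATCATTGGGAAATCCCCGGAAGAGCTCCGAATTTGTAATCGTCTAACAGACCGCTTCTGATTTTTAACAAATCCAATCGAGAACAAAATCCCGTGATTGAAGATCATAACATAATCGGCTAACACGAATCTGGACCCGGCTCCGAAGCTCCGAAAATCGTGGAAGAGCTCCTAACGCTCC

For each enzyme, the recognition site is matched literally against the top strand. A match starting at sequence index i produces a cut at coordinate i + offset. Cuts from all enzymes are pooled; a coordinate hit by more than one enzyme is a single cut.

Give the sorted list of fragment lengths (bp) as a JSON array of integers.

Per-enzyme occurrences:
  NpsIX (GCTCCGAA, off=0): starts [60, 175, 183, 212] → cuts [60, 175, 183, 212]
  HnxVI (AATC, off=1): starts [3, 10, 47, 73, 106, 111, 123, 149, 163, 191] → cuts [4, 11, 48, 74, 107, 112, 124, 150, 164, 192]
  RvuV (TAACA, off=2): starts [80, 101, 143, 156] → cuts [82, 103, 145, 158]
  IvoIV (GAAGA, off=5): starts [55, 135, 198] → cuts [60, 140, 203]

Pooled cuts: [4, 11, 48, 60, 74, 82, 103, 107, 112, 124, 140, 145, 150, 158, 164, 175, 183, 192, 203, 212]

Fragment lengths:
  4→11: 7 bp
  11→48: 37 bp
  48→60: 12 bp
  60→74: 14 bp
  74→82: 8 bp
  82→103: 21 bp
  103→107: 4 bp
  107→112: 5 bp
  112→124: 12 bp
  124→140: 16 bp
  140→145: 5 bp
  145→150: 5 bp
  150→158: 8 bp
  158→164: 6 bp
  164→175: 11 bp
  175→183: 8 bp
  183→192: 9 bp
  192→203: 11 bp
  203→212: 9 bp
  212→4 (wrap): 217-212+4 = 9 bp

[4,5,5,5,6,7,8,8,8,9,9,9,11,11,12,12,14,16,21,37]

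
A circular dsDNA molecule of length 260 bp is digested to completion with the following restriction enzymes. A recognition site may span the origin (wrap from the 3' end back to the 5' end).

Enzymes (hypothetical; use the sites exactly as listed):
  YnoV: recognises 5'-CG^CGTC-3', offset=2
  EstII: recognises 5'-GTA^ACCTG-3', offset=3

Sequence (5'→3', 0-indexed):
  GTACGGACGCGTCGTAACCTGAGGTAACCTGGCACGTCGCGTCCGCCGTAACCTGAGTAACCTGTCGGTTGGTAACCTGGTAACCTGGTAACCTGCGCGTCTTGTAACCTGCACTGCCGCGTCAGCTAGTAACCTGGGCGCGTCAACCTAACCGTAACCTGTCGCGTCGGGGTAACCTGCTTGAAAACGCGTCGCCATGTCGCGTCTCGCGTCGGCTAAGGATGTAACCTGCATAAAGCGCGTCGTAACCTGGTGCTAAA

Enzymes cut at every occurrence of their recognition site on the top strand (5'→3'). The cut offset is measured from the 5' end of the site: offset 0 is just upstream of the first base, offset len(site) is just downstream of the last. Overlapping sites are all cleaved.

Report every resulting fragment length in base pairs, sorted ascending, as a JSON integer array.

[7,7,7,7,8,8,8,9,9,9,10,10,11,12,13,13,13,14,15,15,16,17,22]

Site scan:
  YnoV CGCGTC/2: at [7, 37, 95, 117, 138, 162, 187, 200, 207, 238] ⇒ [9, 39, 97, 119, 140, 164, 189, 202, 209, 240]
  EstII GTAACCTG/3: at [13, 23, 47, 56, 71, 79, 87, 103, 128, 153, 171, 223, 244] ⇒ [16, 26, 50, 59, 74, 82, 90, 106, 131, 156, 174, 226, 247]

All cut coordinates (distinct, sorted): [9, 16, 26, 39, 50, 59, 74, 82, 90, 97, 106, 119, 131, 140, 156, 164, 174, 189, 202, 209, 226, 240, 247]

Fragments:
  9→16: 7 bp
  16→26: 10 bp
  26→39: 13 bp
  39→50: 11 bp
  50→59: 9 bp
  59→74: 15 bp
  74→82: 8 bp
  82→90: 8 bp
  90→97: 7 bp
  97→106: 9 bp
  106→119: 13 bp
  119→131: 12 bp
  131→140: 9 bp
  140→156: 16 bp
  156→164: 8 bp
  164→174: 10 bp
  174→189: 15 bp
  189→202: 13 bp
  202→209: 7 bp
  209→226: 17 bp
  226→240: 14 bp
  240→247: 7 bp
  247→9 (wrap): 260-247+9 = 22 bp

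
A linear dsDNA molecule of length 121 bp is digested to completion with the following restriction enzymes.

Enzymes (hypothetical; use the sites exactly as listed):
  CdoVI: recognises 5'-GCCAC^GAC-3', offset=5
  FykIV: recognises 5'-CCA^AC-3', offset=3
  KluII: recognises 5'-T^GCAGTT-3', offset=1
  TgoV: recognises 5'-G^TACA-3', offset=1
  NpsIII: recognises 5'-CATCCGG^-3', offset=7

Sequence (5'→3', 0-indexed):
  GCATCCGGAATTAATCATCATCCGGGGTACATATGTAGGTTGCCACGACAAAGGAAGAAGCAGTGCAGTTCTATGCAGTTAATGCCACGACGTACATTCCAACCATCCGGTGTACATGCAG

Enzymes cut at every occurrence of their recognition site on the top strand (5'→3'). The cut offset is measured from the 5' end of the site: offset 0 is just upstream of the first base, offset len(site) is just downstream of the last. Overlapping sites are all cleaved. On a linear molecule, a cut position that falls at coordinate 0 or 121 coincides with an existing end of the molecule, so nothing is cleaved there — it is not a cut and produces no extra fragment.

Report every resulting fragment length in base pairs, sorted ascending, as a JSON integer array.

Site scan:
  CdoVI GCCACGAC/5: at [41, 83] ⇒ [46, 88]
  FykIV CCAAC/3: at [98] ⇒ [101]
  KluII TGCAGTT/1: at [63, 73] ⇒ [64, 74]
  TgoV GTACA/1: at [26, 91, 111] ⇒ [27, 92, 112]
  NpsIII CATCCGG/7: at [1, 18, 103] ⇒ [8, 25, 110]

All cut coordinates (distinct, sorted): [8, 25, 27, 46, 64, 74, 88, 92, 101, 110, 112]

Fragment lengths:
  [0,8): 8 bp
  [8,25): 17 bp
  [25,27): 2 bp
  [27,46): 19 bp
  [46,64): 18 bp
  [64,74): 10 bp
  [74,88): 14 bp
  [88,92): 4 bp
  [92,101): 9 bp
  [101,110): 9 bp
  [110,112): 2 bp
  [112,121): 9 bp

[2,2,4,8,9,9,9,10,14,17,18,19]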